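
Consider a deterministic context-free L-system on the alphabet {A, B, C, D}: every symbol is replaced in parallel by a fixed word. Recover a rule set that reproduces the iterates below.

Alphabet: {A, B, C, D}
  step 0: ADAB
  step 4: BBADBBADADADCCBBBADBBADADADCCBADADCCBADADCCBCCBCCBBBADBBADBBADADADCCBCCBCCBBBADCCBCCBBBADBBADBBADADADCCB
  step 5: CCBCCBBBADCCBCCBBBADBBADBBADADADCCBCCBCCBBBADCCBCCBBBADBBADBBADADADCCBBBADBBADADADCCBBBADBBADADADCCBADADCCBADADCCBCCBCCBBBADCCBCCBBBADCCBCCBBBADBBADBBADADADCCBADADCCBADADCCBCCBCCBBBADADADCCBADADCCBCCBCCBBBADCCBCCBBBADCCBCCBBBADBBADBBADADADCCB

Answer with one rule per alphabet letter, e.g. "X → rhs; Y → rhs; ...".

A->B, B->CCB, C->AD, D->BAD

  step 4 ⇒ step 5: BBADBBADADADCCBBBADBBADADADCCBADADCCBADADCCBCCBCCBBBADBBADBBADADADCCBCCBCCBBBADCCBCCBBBADBBADBBADADADCCB ⇒ CCB·CCB·B·BAD·CCB·CCB·B·BAD·B·BAD·B·BAD·AD·AD·CCB·CCB·CCB·B·BAD·CCB·CCB·B·BAD·B·BAD·B·BAD·AD·AD·CCB·B·BAD·B·BAD·AD·AD·CCB·B·BAD·B·BAD·AD·AD·CCB·AD·AD·CCB·AD·AD·CCB·CCB·CCB·B·BAD·CCB·CCB·B·BAD·CCB·CCB·B·BAD·B·BAD·B·BAD·AD·AD·CCB·AD·AD·CCB·AD·AD·CCB·CCB·CCB·B·BAD·AD·AD·CCB·AD·AD·CCB·CCB·CCB·B·BAD·CCB·CCB·B·BAD·CCB·CCB·B·BAD·B·BAD·B·BAD·AD·AD·CCB
    A ↦ B
    B ↦ CCB
    C ↦ AD
    D ↦ BAD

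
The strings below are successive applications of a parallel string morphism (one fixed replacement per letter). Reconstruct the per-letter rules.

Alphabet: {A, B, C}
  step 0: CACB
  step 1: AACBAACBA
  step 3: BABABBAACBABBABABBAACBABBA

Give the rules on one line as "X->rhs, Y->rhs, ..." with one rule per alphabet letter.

  step 0 ⇒ step 1: CACB ⇒ AAC·B·AAC·BA
    A ↦ B
    B ↦ BA
    C ↦ AAC

A->B, B->BA, C->AAC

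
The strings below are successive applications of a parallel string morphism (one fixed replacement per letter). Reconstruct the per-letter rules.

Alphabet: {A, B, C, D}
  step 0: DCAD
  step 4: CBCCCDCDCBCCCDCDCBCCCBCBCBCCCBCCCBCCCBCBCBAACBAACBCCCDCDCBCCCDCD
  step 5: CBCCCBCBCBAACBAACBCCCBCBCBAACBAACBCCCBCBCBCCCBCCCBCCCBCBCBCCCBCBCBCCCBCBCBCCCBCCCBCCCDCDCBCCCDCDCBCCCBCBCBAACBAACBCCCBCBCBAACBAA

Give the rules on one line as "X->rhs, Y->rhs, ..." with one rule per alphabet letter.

  step 4 ⇒ step 5: CBCCCDCDCBCCCDCDCBCCCBCBCBCCCBCCCBCCCBCBCBAACBAACBCCCDCDCBCCCDCD ⇒ CB·CC·CB·CB·CB·AA·CB·AA·CB·CC·CB·CB·CB·AA·CB·AA·CB·CC·CB·CB·CB·CC·CB·CC·CB·CC·CB·CB·CB·CC·CB·CB·CB·CC·CB·CB·CB·CC·CB·CC·CB·CC·CD·CD·CB·CC·CD·CD·CB·CC·CB·CB·CB·AA·CB·AA·CB·CC·CB·CB·CB·AA·CB·AA
    A ↦ CD
    B ↦ CC
    C ↦ CB
    D ↦ AA

A->CD, B->CC, C->CB, D->AA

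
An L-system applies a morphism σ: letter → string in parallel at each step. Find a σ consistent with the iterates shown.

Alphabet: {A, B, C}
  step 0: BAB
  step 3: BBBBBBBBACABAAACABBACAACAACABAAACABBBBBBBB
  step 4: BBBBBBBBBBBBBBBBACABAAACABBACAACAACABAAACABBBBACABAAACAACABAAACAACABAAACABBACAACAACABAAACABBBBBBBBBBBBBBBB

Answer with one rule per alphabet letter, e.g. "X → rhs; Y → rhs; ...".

  step 3 ⇒ step 4: BBBBBBBBACABAAACABBACAACAACABAAACABBBBBBBB ⇒ BB·BB·BB·BB·BB·BB·BB·BB·ACA·BAA·ACA·BB·ACA·ACA·ACA·BAA·ACA·BB·BB·ACA·BAA·ACA·ACA·BAA·ACA·ACA·BAA·ACA·BB·ACA·ACA·ACA·BAA·ACA·BB·BB·BB·BB·BB·BB·BB·BB
    A ↦ ACA
    B ↦ BB
    C ↦ BAA

A->ACA, B->BB, C->BAA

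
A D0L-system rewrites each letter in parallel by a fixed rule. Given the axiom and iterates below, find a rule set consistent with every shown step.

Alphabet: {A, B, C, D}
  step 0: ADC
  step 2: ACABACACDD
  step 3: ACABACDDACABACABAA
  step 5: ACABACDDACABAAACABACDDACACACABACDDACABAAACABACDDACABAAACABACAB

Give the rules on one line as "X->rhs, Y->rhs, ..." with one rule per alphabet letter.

A->AC, B->DD, C->AB, D->A

  step 2 ⇒ step 3: ACABACACDD ⇒ AC·AB·AC·DD·AC·AB·AC·AB·A·A
    A ↦ AC
    B ↦ DD
    C ↦ AB
    D ↦ A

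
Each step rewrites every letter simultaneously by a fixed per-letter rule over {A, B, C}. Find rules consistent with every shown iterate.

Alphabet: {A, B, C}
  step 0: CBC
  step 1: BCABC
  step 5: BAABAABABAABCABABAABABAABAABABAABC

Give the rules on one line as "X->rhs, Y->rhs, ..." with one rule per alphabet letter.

  step 0 ⇒ step 1: CBC ⇒ BC·A·BC
    B ↦ A
    C ↦ BC
    A ↦ BA  (constrained at step 1)

A->BA, B->A, C->BC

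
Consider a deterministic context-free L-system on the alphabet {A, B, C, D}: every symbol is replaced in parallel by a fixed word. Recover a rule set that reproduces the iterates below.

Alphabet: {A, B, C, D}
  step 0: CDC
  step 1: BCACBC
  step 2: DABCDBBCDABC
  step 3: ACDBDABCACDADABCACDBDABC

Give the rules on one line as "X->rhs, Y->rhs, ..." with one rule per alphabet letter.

A->DB, B->DA, C->BC, D->AC

  step 2 ⇒ step 3: DABCDBBCDABC ⇒ AC·DB·DA·BC·AC·DA·DA·BC·AC·DB·DA·BC
    A ↦ DB
    B ↦ DA
    C ↦ BC
    D ↦ AC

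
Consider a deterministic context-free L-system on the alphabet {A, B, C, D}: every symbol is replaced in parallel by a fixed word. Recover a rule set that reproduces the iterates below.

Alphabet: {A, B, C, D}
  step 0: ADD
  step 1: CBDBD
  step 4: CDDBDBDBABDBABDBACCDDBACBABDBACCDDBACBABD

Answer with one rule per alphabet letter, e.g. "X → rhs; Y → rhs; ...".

  step 0 ⇒ step 1: ADD ⇒ C·BD·BD
    A ↦ C
    D ↦ BD
    B ↦ BA  (constrained at step 1)
    C ↦ CDD  (constrained at step 1)

A->C, B->BA, C->CDD, D->BD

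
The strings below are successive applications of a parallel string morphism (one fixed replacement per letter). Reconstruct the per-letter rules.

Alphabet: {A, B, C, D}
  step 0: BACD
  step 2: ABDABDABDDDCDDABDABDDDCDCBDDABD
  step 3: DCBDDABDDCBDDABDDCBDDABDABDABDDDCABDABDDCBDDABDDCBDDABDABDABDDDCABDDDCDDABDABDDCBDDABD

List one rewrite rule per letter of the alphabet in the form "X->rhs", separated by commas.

  step 2 ⇒ step 3: ABDABDABDDDCDDABDABDDDCDCBDDABD ⇒ DCB·DD·ABD·DCB·DD·ABD·DCB·DD·ABD·ABD·ABD·DDC·ABD·ABD·DCB·DD·ABD·DCB·DD·ABD·ABD·ABD·DDC·ABD·DDC·DD·ABD·ABD·DCB·DD·ABD
    A ↦ DCB
    B ↦ DD
    C ↦ DDC
    D ↦ ABD

A->DCB, B->DD, C->DDC, D->ABD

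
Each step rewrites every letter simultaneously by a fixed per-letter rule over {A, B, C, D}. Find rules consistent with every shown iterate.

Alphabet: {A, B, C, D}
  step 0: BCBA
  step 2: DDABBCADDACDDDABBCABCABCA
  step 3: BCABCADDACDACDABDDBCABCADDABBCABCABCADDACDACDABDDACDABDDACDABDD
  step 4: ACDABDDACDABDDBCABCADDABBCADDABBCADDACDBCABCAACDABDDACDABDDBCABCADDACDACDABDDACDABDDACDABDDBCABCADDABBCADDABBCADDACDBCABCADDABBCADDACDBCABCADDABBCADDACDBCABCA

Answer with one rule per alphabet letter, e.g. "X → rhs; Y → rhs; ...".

A->DD, B->ACD, C->AB, D->BCA

  step 3 ⇒ step 4: BCABCADDACDACDABDDBCABCADDABBCABCABCADDACDACDABDDACDABDDACDABDD ⇒ ACD·AB·DD·ACD·AB·DD·BCA·BCA·DD·AB·BCA·DD·AB·BCA·DD·ACD·BCA·BCA·ACD·AB·DD·ACD·AB·DD·BCA·BCA·DD·ACD·ACD·AB·DD·ACD·AB·DD·ACD·AB·DD·BCA·BCA·DD·AB·BCA·DD·AB·BCA·DD·ACD·BCA·BCA·DD·AB·BCA·DD·ACD·BCA·BCA·DD·AB·BCA·DD·ACD·BCA·BCA
    A ↦ DD
    B ↦ ACD
    C ↦ AB
    D ↦ BCA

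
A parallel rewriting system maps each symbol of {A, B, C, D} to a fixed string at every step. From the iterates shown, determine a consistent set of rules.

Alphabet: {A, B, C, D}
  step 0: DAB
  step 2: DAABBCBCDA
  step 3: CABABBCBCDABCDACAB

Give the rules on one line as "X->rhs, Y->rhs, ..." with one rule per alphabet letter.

  step 2 ⇒ step 3: DAABBCBCDA ⇒ C·AB·AB·BC·BC·DA·BC·DA·C·AB
    A ↦ AB
    B ↦ BC
    C ↦ DA
    D ↦ C

A->AB, B->BC, C->DA, D->C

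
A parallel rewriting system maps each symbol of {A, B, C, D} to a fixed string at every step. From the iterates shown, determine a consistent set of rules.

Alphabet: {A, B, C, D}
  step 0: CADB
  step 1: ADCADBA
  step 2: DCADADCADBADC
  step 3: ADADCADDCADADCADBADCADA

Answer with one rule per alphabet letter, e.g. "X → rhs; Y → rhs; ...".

  step 2 ⇒ step 3: DCADADCADBADC ⇒ AD·A·DC·AD·DC·AD·A·DC·AD·BA·DC·AD·A
    A ↦ DC
    B ↦ BA
    C ↦ A
    D ↦ AD

A->DC, B->BA, C->A, D->AD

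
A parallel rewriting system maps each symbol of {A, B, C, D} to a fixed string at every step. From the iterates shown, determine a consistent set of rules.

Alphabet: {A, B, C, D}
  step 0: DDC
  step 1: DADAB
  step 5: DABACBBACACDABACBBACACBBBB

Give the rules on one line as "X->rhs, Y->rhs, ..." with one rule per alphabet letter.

A->B, B->AC, C->B, D->DA

  step 0 ⇒ step 1: DDC ⇒ DA·DA·B
    C ↦ B
    D ↦ DA
    A ↦ B  (constrained at step 1)
    B ↦ AC  (constrained at step 1)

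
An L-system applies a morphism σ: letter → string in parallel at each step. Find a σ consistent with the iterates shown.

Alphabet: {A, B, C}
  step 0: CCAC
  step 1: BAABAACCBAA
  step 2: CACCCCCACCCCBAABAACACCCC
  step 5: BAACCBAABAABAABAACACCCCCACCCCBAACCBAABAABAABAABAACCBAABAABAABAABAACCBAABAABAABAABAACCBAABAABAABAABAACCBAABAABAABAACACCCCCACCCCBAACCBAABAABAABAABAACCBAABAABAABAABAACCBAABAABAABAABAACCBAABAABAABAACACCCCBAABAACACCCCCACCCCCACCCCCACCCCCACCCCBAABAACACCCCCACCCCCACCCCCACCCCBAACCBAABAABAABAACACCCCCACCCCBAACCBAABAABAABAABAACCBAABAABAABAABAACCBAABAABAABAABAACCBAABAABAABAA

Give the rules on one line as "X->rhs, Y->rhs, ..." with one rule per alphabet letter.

A->CC, B->CA, C->BAA

  step 1 ⇒ step 2: BAABAACCBAA ⇒ CA·CC·CC·CA·CC·CC·BAA·BAA·CA·CC·CC
    A ↦ CC
    B ↦ CA
    C ↦ BAA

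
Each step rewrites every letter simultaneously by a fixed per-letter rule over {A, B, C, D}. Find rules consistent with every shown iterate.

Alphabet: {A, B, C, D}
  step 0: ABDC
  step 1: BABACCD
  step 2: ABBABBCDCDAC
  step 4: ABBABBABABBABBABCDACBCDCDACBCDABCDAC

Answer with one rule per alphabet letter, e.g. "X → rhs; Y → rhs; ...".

  step 1 ⇒ step 2: BABACCD ⇒ AB·B·AB·B·CD·CD·AC
    A ↦ B
    B ↦ AB
    C ↦ CD
    D ↦ AC

A->B, B->AB, C->CD, D->AC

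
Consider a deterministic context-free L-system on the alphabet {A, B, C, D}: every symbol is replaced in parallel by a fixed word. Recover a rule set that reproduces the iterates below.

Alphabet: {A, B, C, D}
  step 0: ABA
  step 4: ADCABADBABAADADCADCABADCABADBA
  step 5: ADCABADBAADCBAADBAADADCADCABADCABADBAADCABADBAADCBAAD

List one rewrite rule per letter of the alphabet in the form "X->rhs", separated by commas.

A->AD, B->BA, C->AB, D->C

  step 4 ⇒ step 5: ADCABADBABAADADCADCABADCABADBA ⇒ AD·C·AB·AD·BA·AD·C·BA·AD·BA·AD·AD·C·AD·C·AB·AD·C·AB·AD·BA·AD·C·AB·AD·BA·AD·C·BA·AD
    A ↦ AD
    B ↦ BA
    C ↦ AB
    D ↦ C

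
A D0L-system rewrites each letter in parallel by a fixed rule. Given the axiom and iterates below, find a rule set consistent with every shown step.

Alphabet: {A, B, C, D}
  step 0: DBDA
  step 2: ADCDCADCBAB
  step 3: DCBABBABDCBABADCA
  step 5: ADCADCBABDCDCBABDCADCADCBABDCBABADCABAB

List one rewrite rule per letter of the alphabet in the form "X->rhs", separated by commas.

A->DC, B->A, C->B, D->BA

  step 2 ⇒ step 3: ADCDCADCBAB ⇒ DC·BA·B·BA·B·DC·BA·B·A·DC·A
    A ↦ DC
    B ↦ A
    C ↦ B
    D ↦ BA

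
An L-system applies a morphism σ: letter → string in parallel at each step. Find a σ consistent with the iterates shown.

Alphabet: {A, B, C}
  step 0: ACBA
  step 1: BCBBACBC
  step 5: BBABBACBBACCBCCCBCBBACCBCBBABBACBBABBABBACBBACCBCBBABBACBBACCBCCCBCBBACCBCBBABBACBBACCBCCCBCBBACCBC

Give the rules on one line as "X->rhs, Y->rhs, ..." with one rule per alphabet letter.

  step 0 ⇒ step 1: ACBA ⇒ BC·BBA·C·BC
    A ↦ BC
    B ↦ C
    C ↦ BBA

A->BC, B->C, C->BBA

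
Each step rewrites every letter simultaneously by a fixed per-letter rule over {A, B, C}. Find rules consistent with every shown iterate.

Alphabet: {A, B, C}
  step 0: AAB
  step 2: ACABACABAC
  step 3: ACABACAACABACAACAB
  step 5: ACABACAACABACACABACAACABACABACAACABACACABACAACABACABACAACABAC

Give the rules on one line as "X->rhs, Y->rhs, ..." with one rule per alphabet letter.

A->AC, B->A, C->AB

  step 2 ⇒ step 3: ACABACABAC ⇒ AC·AB·AC·A·AC·AB·AC·A·AC·AB
    A ↦ AC
    B ↦ A
    C ↦ AB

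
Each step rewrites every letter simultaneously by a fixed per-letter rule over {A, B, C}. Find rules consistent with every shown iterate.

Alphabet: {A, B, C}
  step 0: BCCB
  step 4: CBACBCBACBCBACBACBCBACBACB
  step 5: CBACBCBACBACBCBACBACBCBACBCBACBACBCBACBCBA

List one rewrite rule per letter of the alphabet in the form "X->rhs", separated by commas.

  step 4 ⇒ step 5: CBACBCBACBCBACBACBCBACBACB ⇒ CB·A·CB·CB·A·CB·A·CB·CB·A·CB·A·CB·CB·A·CB·CB·A·CB·A·CB·CB·A·CB·CB·A
    A ↦ CB
    B ↦ A
    C ↦ CB

A->CB, B->A, C->CB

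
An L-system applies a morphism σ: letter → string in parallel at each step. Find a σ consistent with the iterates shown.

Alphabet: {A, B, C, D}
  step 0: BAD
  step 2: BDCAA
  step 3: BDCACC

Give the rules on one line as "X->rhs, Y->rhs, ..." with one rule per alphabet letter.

A->C, B->BD, C->A, D->C

  step 2 ⇒ step 3: BDCAA ⇒ BD·C·A·C·C
    A ↦ C
    B ↦ BD
    C ↦ A
    D ↦ C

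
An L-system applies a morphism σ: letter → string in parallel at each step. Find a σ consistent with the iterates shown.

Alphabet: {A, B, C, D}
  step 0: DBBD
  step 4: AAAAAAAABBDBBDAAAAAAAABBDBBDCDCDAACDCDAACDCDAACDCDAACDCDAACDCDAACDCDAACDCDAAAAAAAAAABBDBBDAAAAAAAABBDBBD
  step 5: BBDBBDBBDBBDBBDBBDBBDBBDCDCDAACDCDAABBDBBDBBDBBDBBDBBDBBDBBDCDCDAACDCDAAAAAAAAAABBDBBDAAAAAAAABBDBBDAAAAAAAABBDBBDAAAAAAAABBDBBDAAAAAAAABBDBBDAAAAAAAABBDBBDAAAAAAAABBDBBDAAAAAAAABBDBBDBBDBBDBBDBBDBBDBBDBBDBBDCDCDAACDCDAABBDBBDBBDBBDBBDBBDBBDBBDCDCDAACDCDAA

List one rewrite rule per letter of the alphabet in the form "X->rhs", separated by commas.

A->BBD, B->CD, C->AA, D->AA

  step 4 ⇒ step 5: AAAAAAAABBDBBDAAAAAAAABBDBBDCDCDAACDCDAACDCDAACDCDAACDCDAACDCDAACDCDAACDCDAAAAAAAAAABBDBBDAAAAAAAABBDBBD ⇒ BBD·BBD·BBD·BBD·BBD·BBD·BBD·BBD·CD·CD·AA·CD·CD·AA·BBD·BBD·BBD·BBD·BBD·BBD·BBD·BBD·CD·CD·AA·CD·CD·AA·AA·AA·AA·AA·BBD·BBD·AA·AA·AA·AA·BBD·BBD·AA·AA·AA·AA·BBD·BBD·AA·AA·AA·AA·BBD·BBD·AA·AA·AA·AA·BBD·BBD·AA·AA·AA·AA·BBD·BBD·AA·AA·AA·AA·BBD·BBD·AA·AA·AA·AA·BBD·BBD·BBD·BBD·BBD·BBD·BBD·BBD·BBD·BBD·CD·CD·AA·CD·CD·AA·BBD·BBD·BBD·BBD·BBD·BBD·BBD·BBD·CD·CD·AA·CD·CD·AA
    A ↦ BBD
    B ↦ CD
    C ↦ AA
    D ↦ AA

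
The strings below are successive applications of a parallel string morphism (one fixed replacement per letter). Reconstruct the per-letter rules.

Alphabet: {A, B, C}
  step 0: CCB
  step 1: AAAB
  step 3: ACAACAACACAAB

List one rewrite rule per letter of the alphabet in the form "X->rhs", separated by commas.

A->CA, B->AB, C->A

  step 0 ⇒ step 1: CCB ⇒ A·A·AB
    B ↦ AB
    C ↦ A
    A ↦ CA  (constrained at step 1)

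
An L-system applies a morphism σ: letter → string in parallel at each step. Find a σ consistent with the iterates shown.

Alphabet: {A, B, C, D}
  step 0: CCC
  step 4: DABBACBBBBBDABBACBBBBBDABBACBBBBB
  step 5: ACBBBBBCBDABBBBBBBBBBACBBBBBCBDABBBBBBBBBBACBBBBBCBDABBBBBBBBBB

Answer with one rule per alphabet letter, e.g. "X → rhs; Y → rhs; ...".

  step 4 ⇒ step 5: DABBACBBBBBDABBACBBBBBDABBACBBBBB ⇒ A·CB·BB·BB·CB·DA·BB·BB·BB·BB·BB·A·CB·BB·BB·CB·DA·BB·BB·BB·BB·BB·A·CB·BB·BB·CB·DA·BB·BB·BB·BB·BB
    A ↦ CB
    B ↦ BB
    C ↦ DA
    D ↦ A

A->CB, B->BB, C->DA, D->A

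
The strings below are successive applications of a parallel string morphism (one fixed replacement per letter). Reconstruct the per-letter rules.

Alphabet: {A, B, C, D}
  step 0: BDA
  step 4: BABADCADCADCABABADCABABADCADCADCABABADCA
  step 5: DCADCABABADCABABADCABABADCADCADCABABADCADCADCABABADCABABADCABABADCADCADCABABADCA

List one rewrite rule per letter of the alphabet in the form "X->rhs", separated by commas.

  step 4 ⇒ step 5: BABADCADCADCABABADCABABADCADCADCABABADCA ⇒ D·CA·D·CA·BA·BAD·CA·BA·BAD·CA·BA·BAD·CA·D·CA·D·CA·BA·BAD·CA·D·CA·D·CA·BA·BAD·CA·BA·BAD·CA·BA·BAD·CA·D·CA·D·CA·BA·BAD·CA
    A ↦ CA
    B ↦ D
    C ↦ BAD
    D ↦ BA

A->CA, B->D, C->BAD, D->BA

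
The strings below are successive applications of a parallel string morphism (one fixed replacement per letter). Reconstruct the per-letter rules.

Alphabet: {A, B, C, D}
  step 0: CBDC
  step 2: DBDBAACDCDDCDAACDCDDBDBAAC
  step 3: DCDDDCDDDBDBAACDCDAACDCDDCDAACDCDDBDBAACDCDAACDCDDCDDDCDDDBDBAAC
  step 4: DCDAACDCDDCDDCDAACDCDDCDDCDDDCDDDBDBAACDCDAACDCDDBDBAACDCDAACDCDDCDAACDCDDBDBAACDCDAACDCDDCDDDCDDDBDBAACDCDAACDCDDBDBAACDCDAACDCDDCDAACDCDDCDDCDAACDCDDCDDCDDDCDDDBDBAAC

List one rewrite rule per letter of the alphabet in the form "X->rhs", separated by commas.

A->DB, B->D, C->AAC, D->DCD

  step 3 ⇒ step 4: DCDDDCDDDBDBAACDCDAACDCDDCDAACDCDDBDBAACDCDAACDCDDCDDDCDDDBDBAAC ⇒ DCD·AAC·DCD·DCD·DCD·AAC·DCD·DCD·DCD·D·DCD·D·DB·DB·AAC·DCD·AAC·DCD·DB·DB·AAC·DCD·AAC·DCD·DCD·AAC·DCD·DB·DB·AAC·DCD·AAC·DCD·DCD·D·DCD·D·DB·DB·AAC·DCD·AAC·DCD·DB·DB·AAC·DCD·AAC·DCD·DCD·AAC·DCD·DCD·DCD·AAC·DCD·DCD·DCD·D·DCD·D·DB·DB·AAC
    A ↦ DB
    B ↦ D
    C ↦ AAC
    D ↦ DCD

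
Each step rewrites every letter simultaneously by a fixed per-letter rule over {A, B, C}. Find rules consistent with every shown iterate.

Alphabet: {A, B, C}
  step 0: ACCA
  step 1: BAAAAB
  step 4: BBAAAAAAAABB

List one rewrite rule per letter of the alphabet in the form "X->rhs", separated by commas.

  step 0 ⇒ step 1: ACCA ⇒ B·AA·AA·B
    A ↦ B
    C ↦ AA
    B ↦ C  (constrained at step 1)

A->B, B->C, C->AA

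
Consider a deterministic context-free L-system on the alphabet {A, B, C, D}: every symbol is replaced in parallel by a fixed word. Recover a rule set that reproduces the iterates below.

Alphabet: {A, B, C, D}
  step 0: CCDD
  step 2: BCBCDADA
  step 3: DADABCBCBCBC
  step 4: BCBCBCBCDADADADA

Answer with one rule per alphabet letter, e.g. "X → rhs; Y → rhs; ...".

  step 3 ⇒ step 4: DADABCBCBCBC ⇒ BC·BC·BC·BC·D·A·D·A·D·A·D·A
    A ↦ BC
    B ↦ D
    C ↦ A
    D ↦ BC

A->BC, B->D, C->A, D->BC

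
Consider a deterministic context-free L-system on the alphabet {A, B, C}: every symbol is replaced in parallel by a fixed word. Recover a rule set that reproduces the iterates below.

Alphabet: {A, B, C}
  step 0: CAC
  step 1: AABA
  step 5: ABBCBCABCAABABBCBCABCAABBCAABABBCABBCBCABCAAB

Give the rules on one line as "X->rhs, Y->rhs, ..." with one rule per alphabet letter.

  step 0 ⇒ step 1: CAC ⇒ A·AB·A
    A ↦ AB
    C ↦ A
    B ↦ BC  (constrained at step 1)

A->AB, B->BC, C->A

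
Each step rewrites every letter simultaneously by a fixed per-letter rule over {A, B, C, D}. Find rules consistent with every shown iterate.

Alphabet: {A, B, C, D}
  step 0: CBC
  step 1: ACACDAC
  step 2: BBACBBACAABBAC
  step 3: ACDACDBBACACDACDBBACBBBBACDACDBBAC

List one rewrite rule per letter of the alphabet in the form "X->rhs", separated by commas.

  step 2 ⇒ step 3: BBACBBACAABBAC ⇒ ACD·ACD·BB·AC·ACD·ACD·BB·AC·BB·BB·ACD·ACD·BB·AC
    A ↦ BB
    B ↦ ACD
    C ↦ AC
  step 1 ⇒ step 2: ACACDAC ⇒ BB·AC·BB·AC·AA·BB·AC
    D ↦ AA

A->BB, B->ACD, C->AC, D->AA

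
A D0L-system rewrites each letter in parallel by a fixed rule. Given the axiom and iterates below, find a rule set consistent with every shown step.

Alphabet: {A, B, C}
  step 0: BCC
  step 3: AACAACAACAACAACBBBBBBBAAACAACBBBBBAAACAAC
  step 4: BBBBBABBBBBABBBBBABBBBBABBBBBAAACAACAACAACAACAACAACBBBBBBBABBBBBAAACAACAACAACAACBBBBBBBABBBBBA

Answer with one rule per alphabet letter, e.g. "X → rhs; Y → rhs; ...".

A->BB, B->AAC, C->BA

  step 3 ⇒ step 4: AACAACAACAACAACBBBBBBBAAACAACBBBBBAAACAAC ⇒ BB·BB·BA·BB·BB·BA·BB·BB·BA·BB·BB·BA·BB·BB·BA·AAC·AAC·AAC·AAC·AAC·AAC·AAC·BB·BB·BB·BA·BB·BB·BA·AAC·AAC·AAC·AAC·AAC·BB·BB·BB·BA·BB·BB·BA
    A ↦ BB
    B ↦ AAC
    C ↦ BA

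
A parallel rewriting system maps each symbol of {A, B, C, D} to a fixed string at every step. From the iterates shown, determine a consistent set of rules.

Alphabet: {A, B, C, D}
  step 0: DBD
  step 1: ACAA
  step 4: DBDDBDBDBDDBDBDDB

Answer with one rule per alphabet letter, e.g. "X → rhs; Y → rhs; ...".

  step 0 ⇒ step 1: DBD ⇒ A·CA·A
    B ↦ CA
    D ↦ A
    A ↦ DB  (constrained at step 1)
    C ↦ D  (constrained at step 1)

A->DB, B->CA, C->D, D->A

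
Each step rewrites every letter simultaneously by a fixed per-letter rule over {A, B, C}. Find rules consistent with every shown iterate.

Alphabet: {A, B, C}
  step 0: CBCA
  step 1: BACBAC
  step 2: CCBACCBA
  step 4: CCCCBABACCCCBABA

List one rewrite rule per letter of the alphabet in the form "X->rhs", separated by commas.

A->C, B->C, C->BA

  step 1 ⇒ step 2: BACBAC ⇒ C·C·BA·C·C·BA
    A ↦ C
    B ↦ C
    C ↦ BA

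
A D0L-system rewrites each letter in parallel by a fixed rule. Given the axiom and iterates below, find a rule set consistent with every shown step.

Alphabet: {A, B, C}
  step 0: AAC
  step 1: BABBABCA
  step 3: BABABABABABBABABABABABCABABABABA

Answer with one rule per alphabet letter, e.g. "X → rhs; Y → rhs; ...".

A->BAB, B->A, C->CA

  step 0 ⇒ step 1: AAC ⇒ BAB·BAB·CA
    A ↦ BAB
    C ↦ CA
    B ↦ A  (constrained at step 1)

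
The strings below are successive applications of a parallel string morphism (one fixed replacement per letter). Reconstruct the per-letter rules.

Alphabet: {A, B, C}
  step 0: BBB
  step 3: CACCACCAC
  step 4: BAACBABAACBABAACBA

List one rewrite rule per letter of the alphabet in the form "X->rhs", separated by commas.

  step 3 ⇒ step 4: CACCACCAC ⇒ BA·AC·BA·BA·AC·BA·BA·AC·BA
    A ↦ AC
    C ↦ BA
    B ↦ C  (constrained at step 0)

A->AC, B->C, C->BA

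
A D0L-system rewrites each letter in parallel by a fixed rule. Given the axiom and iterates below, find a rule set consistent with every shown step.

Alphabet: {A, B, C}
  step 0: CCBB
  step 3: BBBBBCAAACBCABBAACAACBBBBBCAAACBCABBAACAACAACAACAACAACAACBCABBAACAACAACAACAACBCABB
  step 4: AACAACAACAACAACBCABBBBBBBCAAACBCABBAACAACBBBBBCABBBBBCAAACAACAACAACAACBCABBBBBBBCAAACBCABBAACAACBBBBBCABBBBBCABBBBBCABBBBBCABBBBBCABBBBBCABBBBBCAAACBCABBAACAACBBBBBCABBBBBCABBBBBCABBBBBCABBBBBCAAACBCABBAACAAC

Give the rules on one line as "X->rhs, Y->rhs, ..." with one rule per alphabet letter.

  step 3 ⇒ step 4: BBBBBCAAACBCABBAACAACBBBBBCAAACBCABBAACAACAACAACAACAACAACBCABBAACAACAACAACAACBCABB ⇒ AAC·AAC·AAC·AAC·AAC·BCA·BB·BB·BB·BCA·AAC·BCA·BB·AAC·AAC·BB·BB·BCA·BB·BB·BCA·AAC·AAC·AAC·AAC·AAC·BCA·BB·BB·BB·BCA·AAC·BCA·BB·AAC·AAC·BB·BB·BCA·BB·BB·BCA·BB·BB·BCA·BB·BB·BCA·BB·BB·BCA·BB·BB·BCA·BB·BB·BCA·AAC·BCA·BB·AAC·AAC·BB·BB·BCA·BB·BB·BCA·BB·BB·BCA·BB·BB·BCA·BB·BB·BCA·AAC·BCA·BB·AAC·AAC
    A ↦ BB
    B ↦ AAC
    C ↦ BCA

A->BB, B->AAC, C->BCA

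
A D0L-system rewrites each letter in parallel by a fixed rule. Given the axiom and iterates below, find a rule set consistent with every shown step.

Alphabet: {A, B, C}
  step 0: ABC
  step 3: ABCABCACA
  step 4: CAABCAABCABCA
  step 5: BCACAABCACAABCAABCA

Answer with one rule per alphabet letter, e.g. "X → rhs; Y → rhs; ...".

  step 4 ⇒ step 5: CAABCAABCABCA ⇒ B·CA·CA·A·B·CA·CA·A·B·CA·A·B·CA
    A ↦ CA
    B ↦ A
    C ↦ B

A->CA, B->A, C->B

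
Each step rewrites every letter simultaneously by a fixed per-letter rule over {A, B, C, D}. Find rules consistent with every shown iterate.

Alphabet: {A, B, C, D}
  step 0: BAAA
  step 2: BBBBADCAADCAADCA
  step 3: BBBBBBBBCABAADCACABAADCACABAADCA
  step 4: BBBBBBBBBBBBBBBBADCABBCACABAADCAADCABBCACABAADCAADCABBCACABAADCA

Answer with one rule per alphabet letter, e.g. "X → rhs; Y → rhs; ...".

A->CA, B->BB, C->AD, D->BA

  step 3 ⇒ step 4: BBBBBBBBCABAADCACABAADCACABAADCA ⇒ BB·BB·BB·BB·BB·BB·BB·BB·AD·CA·BB·CA·CA·BA·AD·CA·AD·CA·BB·CA·CA·BA·AD·CA·AD·CA·BB·CA·CA·BA·AD·CA
    A ↦ CA
    B ↦ BB
    C ↦ AD
    D ↦ BA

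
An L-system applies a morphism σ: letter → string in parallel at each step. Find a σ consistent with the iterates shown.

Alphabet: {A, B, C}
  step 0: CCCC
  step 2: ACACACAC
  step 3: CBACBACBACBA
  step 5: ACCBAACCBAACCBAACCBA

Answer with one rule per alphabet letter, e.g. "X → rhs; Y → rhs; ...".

A->C, B->A, C->BA

  step 2 ⇒ step 3: ACACACAC ⇒ C·BA·C·BA·C·BA·C·BA
    A ↦ C
    C ↦ BA
    B ↦ A  (constrained at step 3)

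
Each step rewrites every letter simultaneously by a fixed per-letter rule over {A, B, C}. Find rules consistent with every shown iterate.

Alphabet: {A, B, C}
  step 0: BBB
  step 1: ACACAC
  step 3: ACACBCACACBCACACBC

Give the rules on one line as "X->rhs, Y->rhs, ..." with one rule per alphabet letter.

  step 0 ⇒ step 1: BBB ⇒ AC·AC·AC
    B ↦ AC
    A ↦ B  (constrained at step 1)
    C ↦ BC  (constrained at step 1)

A->B, B->AC, C->BC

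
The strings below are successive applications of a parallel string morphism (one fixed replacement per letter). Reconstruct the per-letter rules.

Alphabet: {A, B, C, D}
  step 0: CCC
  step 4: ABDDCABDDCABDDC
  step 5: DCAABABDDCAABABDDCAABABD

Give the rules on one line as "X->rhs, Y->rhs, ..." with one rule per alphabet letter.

  step 4 ⇒ step 5: ABDDCABDDCABDDC ⇒ DC·A·AB·AB·D·DC·A·AB·AB·D·DC·A·AB·AB·D
    A ↦ DC
    B ↦ A
    C ↦ D
    D ↦ AB

A->DC, B->A, C->D, D->AB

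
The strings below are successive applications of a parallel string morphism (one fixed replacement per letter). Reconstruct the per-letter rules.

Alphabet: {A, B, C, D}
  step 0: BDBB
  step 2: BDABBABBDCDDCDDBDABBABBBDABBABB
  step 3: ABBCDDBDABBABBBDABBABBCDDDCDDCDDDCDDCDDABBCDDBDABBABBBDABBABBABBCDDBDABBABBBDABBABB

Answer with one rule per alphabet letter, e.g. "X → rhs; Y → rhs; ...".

A->BD, B->ABB, C->D, D->CDD

  step 2 ⇒ step 3: BDABBABBDCDDCDDBDABBABBBDABBABB ⇒ ABB·CDD·BD·ABB·ABB·BD·ABB·ABB·CDD·D·CDD·CDD·D·CDD·CDD·ABB·CDD·BD·ABB·ABB·BD·ABB·ABB·ABB·CDD·BD·ABB·ABB·BD·ABB·ABB
    A ↦ BD
    B ↦ ABB
    C ↦ D
    D ↦ CDD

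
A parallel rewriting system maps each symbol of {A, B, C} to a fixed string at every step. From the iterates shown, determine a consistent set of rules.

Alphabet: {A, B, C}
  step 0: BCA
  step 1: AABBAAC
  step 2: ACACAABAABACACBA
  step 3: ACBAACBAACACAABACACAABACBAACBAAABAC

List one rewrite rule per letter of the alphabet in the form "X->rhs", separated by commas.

A->AC, B->AAB, C->BA

  step 2 ⇒ step 3: ACACAABAABACACBA ⇒ AC·BA·AC·BA·AC·AC·AAB·AC·AC·AAB·AC·BA·AC·BA·AAB·AC
    A ↦ AC
    B ↦ AAB
    C ↦ BA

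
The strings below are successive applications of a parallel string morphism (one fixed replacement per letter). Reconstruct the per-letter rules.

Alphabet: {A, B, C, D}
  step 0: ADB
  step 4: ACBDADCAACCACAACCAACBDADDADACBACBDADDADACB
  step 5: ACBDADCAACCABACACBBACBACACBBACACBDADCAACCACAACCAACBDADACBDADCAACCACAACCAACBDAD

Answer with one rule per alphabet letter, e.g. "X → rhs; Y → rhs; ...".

A->AC, B->DAD, C->B, D->CA

  step 4 ⇒ step 5: ACBDADCAACCACAACCAACBDADDADACBACBDADDADACB ⇒ AC·B·DAD·CA·AC·CA·B·AC·AC·B·B·AC·B·AC·AC·B·B·AC·AC·B·DAD·CA·AC·CA·CA·AC·CA·AC·B·DAD·AC·B·DAD·CA·AC·CA·CA·AC·CA·AC·B·DAD
    A ↦ AC
    B ↦ DAD
    C ↦ B
    D ↦ CA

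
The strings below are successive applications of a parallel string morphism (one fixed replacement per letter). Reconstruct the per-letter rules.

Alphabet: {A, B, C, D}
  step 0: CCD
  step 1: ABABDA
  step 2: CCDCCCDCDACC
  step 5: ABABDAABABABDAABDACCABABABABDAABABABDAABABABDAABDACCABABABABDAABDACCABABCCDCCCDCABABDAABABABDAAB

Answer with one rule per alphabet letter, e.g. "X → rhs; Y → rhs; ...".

  step 1 ⇒ step 2: ABABDA ⇒ CC·DC·CC·DC·DA·CC
    A ↦ CC
    B ↦ DC
    D ↦ DA
  step 0 ⇒ step 1: CCD ⇒ AB·AB·DA
    C ↦ AB

A->CC, B->DC, C->AB, D->DA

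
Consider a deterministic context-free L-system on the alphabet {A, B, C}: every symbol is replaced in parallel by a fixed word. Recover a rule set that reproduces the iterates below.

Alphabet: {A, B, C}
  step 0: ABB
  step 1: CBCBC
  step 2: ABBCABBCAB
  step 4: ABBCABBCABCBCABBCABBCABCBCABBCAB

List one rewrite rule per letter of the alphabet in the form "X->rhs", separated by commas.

A->C, B->BC, C->AB

  step 1 ⇒ step 2: CBCBC ⇒ AB·BC·AB·BC·AB
    B ↦ BC
    C ↦ AB
  step 0 ⇒ step 1: ABB ⇒ C·BC·BC
    A ↦ C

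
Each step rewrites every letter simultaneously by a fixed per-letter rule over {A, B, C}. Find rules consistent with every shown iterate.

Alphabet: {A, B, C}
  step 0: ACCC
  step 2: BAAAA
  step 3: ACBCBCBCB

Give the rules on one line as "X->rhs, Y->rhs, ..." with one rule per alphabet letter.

A->CB, B->A, C->B

  step 2 ⇒ step 3: BAAAA ⇒ A·CB·CB·CB·CB
    A ↦ CB
    B ↦ A
    C ↦ B  (constrained at step 0)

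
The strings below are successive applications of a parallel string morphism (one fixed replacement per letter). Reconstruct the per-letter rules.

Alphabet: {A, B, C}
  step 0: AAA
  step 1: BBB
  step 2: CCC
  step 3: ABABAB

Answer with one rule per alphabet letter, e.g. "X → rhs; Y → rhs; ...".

A->B, B->C, C->AB

  step 2 ⇒ step 3: CCC ⇒ AB·AB·AB
    C ↦ AB
  step 0 ⇒ step 1: AAA ⇒ B·B·B
    A ↦ B
  step 1 ⇒ step 2: BBB ⇒ C·C·C
    B ↦ C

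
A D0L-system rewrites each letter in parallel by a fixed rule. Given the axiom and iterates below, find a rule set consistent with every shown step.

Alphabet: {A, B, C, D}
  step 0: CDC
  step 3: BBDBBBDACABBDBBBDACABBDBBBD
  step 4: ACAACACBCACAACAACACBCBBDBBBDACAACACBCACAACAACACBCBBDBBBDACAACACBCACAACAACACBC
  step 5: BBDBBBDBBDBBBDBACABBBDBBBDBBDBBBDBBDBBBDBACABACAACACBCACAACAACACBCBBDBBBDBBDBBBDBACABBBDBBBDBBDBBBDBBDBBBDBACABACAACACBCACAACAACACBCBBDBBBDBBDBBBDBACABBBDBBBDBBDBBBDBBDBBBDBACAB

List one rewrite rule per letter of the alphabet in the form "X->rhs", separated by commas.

  step 4 ⇒ step 5: ACAACACBCACAACAACACBCBBDBBBDACAACACBCACAACAACACBCBBDBBBDACAACACBCACAACAACACBC ⇒ BBD·B·BBD·BBD·B·BBD·B·ACA·B·BBD·B·BBD·BBD·B·BBD·BBD·B·BBD·B·ACA·B·ACA·ACA·CBC·ACA·ACA·ACA·CBC·BBD·B·BBD·BBD·B·BBD·B·ACA·B·BBD·B·BBD·BBD·B·BBD·BBD·B·BBD·B·ACA·B·ACA·ACA·CBC·ACA·ACA·ACA·CBC·BBD·B·BBD·BBD·B·BBD·B·ACA·B·BBD·B·BBD·BBD·B·BBD·BBD·B·BBD·B·ACA·B
    A ↦ BBD
    B ↦ ACA
    C ↦ B
    D ↦ CBC

A->BBD, B->ACA, C->B, D->CBC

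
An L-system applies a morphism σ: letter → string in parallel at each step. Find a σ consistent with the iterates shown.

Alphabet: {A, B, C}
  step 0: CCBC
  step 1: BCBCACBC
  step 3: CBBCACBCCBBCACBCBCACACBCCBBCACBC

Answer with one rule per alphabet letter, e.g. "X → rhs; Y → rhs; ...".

  step 0 ⇒ step 1: CCBC ⇒ BC·BC·AC·BC
    B ↦ AC
    C ↦ BC
    A ↦ CB  (constrained at step 1)

A->CB, B->AC, C->BC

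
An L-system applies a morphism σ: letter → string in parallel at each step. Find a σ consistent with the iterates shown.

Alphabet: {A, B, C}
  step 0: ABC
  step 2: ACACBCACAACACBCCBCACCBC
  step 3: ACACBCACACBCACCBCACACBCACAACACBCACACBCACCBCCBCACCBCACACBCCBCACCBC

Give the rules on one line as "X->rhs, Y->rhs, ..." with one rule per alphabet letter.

  step 2 ⇒ step 3: ACACBCACAACACBCCBCACCBC ⇒ ACA·CBC·ACA·CBC·AC·CBC·ACA·CBC·ACA·ACA·CBC·ACA·CBC·AC·CBC·CBC·AC·CBC·ACA·CBC·CBC·AC·CBC
    A ↦ ACA
    B ↦ AC
    C ↦ CBC

A->ACA, B->AC, C->CBC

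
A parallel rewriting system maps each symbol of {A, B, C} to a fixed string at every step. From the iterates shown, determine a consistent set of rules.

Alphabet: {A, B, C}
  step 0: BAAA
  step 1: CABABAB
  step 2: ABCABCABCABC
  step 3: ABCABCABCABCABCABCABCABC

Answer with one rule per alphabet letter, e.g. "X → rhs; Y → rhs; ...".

  step 2 ⇒ step 3: ABCABCABCABC ⇒ AB·C·ABC·AB·C·ABC·AB·C·ABC·AB·C·ABC
    A ↦ AB
    B ↦ C
    C ↦ ABC

A->AB, B->C, C->ABC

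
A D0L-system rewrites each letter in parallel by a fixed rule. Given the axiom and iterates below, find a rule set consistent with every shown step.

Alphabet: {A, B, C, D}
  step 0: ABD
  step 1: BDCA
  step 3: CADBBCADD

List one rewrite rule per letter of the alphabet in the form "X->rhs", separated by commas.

A->B, B->D, C->DB, D->CA

  step 0 ⇒ step 1: ABD ⇒ B·D·CA
    A ↦ B
    B ↦ D
    D ↦ CA
    C ↦ DB  (constrained at step 1)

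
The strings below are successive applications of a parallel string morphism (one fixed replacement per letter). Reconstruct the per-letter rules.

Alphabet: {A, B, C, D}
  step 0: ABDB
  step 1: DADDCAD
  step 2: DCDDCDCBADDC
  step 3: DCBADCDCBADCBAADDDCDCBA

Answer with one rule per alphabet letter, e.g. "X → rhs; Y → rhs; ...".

A->D, B->AD, C->BA, D->DC

  step 2 ⇒ step 3: DCDDCDCBADDC ⇒ DC·BA·DC·DC·BA·DC·BA·AD·D·DC·DC·BA
    A ↦ D
    B ↦ AD
    C ↦ BA
    D ↦ DC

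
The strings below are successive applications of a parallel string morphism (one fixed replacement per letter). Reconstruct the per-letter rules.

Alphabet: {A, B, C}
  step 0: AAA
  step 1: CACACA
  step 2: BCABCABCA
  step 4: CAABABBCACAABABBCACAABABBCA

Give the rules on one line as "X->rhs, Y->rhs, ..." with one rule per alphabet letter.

  step 1 ⇒ step 2: CACACA ⇒ B·CA·B·CA·B·CA
    A ↦ CA
    C ↦ B
    B ↦ AB  (constrained at step 2)

A->CA, B->AB, C->B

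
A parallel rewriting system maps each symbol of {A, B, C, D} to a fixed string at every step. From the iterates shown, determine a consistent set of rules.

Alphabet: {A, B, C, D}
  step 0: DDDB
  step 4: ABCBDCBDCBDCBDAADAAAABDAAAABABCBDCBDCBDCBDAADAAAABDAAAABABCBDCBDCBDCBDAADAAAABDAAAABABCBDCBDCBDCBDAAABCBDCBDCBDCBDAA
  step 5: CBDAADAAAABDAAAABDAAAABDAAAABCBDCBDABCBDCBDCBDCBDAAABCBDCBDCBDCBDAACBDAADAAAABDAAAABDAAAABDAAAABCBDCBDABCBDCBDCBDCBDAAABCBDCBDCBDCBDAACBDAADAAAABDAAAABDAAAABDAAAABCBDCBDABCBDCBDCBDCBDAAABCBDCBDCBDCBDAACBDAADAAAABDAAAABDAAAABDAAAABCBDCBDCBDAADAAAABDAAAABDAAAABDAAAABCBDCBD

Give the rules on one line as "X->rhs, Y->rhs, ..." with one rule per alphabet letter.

A->CBD, B->AA, C->DA, D->AB

  step 4 ⇒ step 5: ABCBDCBDCBDCBDAADAAAABDAAAABABCBDCBDCBDCBDAADAAAABDAAAABABCBDCBDCBDCBDAADAAAABDAAAABABCBDCBDCBDCBDAAABCBDCBDCBDCBDAA ⇒ CBD·AA·DA·AA·AB·DA·AA·AB·DA·AA·AB·DA·AA·AB·CBD·CBD·AB·CBD·CBD·CBD·CBD·AA·AB·CBD·CBD·CBD·CBD·AA·CBD·AA·DA·AA·AB·DA·AA·AB·DA·AA·AB·DA·AA·AB·CBD·CBD·AB·CBD·CBD·CBD·CBD·AA·AB·CBD·CBD·CBD·CBD·AA·CBD·AA·DA·AA·AB·DA·AA·AB·DA·AA·AB·DA·AA·AB·CBD·CBD·AB·CBD·CBD·CBD·CBD·AA·AB·CBD·CBD·CBD·CBD·AA·CBD·AA·DA·AA·AB·DA·AA·AB·DA·AA·AB·DA·AA·AB·CBD·CBD·CBD·AA·DA·AA·AB·DA·AA·AB·DA·AA·AB·DA·AA·AB·CBD·CBD
    A ↦ CBD
    B ↦ AA
    C ↦ DA
    D ↦ AB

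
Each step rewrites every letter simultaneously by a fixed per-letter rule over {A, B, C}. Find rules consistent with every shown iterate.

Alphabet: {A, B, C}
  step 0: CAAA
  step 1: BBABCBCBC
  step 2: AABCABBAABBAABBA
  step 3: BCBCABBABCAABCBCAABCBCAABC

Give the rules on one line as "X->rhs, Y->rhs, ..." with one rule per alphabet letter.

A->BC, B->A, C->BBA

  step 2 ⇒ step 3: AABCABBAABBAABBA ⇒ BC·BC·A·BBA·BC·A·A·BC·BC·A·A·BC·BC·A·A·BC
    A ↦ BC
    B ↦ A
    C ↦ BBA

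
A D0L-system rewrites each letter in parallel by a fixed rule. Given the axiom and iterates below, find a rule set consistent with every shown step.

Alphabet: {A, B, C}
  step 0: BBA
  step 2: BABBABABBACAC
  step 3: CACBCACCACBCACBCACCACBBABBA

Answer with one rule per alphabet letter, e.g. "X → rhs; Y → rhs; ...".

A->B, B->CAC, C->BA

  step 2 ⇒ step 3: BABBABABBACAC ⇒ CAC·B·CAC·CAC·B·CAC·B·CAC·CAC·B·BA·B·BA
    A ↦ B
    B ↦ CAC
    C ↦ BA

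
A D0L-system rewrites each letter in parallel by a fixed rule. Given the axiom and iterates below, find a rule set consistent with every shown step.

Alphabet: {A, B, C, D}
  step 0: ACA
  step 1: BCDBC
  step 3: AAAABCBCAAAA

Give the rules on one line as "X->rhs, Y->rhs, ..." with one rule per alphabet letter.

A->BC, B->D, C->D, D->AA

  step 0 ⇒ step 1: ACA ⇒ BC·D·BC
    A ↦ BC
    C ↦ D
    B ↦ D  (constrained at step 1)
    D ↦ AA  (constrained at step 1)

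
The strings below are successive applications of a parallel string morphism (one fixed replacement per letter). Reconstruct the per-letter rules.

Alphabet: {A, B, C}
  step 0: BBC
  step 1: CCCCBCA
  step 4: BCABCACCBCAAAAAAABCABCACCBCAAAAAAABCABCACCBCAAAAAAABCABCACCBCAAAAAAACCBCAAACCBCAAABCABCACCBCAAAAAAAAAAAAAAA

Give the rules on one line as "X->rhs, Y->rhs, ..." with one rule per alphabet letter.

A->AA, B->CC, C->BCA

  step 0 ⇒ step 1: BBC ⇒ CC·CC·BCA
    B ↦ CC
    C ↦ BCA
    A ↦ AA  (constrained at step 1)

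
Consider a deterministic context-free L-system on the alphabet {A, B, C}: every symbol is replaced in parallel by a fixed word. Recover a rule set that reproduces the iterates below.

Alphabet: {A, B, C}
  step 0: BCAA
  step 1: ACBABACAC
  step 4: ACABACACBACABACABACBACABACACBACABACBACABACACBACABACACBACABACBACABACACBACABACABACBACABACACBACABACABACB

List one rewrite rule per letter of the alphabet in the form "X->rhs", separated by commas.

A->AC, B->ACB, C->AB

  step 0 ⇒ step 1: BCAA ⇒ ACB·AB·AC·AC
    A ↦ AC
    B ↦ ACB
    C ↦ AB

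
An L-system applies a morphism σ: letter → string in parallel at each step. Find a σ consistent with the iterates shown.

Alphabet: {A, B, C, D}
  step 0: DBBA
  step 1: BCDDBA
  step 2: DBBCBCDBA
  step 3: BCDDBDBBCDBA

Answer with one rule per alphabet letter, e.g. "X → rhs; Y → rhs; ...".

A->BA, B->D, C->B, D->BC

  step 2 ⇒ step 3: DBBCBCDBA ⇒ BC·D·D·B·D·B·BC·D·BA
    A ↦ BA
    B ↦ D
    C ↦ B
    D ↦ BC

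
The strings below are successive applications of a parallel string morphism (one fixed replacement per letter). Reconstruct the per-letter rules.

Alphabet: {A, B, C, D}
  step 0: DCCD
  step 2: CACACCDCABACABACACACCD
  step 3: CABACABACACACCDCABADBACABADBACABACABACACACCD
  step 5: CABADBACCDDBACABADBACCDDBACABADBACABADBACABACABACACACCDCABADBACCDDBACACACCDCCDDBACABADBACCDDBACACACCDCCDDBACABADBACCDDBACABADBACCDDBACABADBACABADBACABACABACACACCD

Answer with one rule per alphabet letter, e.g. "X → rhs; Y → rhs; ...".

A->BA, B->D, C->CA, D->CCD

  step 2 ⇒ step 3: CACACCDCABACABACACACCD ⇒ CA·BA·CA·BA·CA·CA·CCD·CA·BA·D·BA·CA·BA·D·BA·CA·BA·CA·BA·CA·CA·CCD
    A ↦ BA
    B ↦ D
    C ↦ CA
    D ↦ CCD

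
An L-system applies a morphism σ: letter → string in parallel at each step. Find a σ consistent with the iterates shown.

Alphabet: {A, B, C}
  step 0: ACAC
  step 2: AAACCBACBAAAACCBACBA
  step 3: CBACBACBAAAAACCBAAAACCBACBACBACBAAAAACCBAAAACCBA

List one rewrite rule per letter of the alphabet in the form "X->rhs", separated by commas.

  step 2 ⇒ step 3: AAACCBACBAAAACCBACBA ⇒ CBA·CBA·CBA·A·A·AAC·CBA·A·AAC·CBA·CBA·CBA·CBA·A·A·AAC·CBA·A·AAC·CBA
    A ↦ CBA
    B ↦ AAC
    C ↦ A

A->CBA, B->AAC, C->A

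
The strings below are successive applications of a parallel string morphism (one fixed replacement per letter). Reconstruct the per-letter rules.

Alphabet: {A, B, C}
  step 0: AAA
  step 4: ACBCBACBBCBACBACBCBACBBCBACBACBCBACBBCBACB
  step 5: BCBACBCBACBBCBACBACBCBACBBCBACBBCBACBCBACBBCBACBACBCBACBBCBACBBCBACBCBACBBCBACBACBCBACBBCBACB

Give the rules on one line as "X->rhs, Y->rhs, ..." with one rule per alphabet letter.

A->B, B->ACB, C->CB

  step 4 ⇒ step 5: ACBCBACBBCBACBACBCBACBBCBACBACBCBACBBCBACB ⇒ B·CB·ACB·CB·ACB·B·CB·ACB·ACB·CB·ACB·B·CB·ACB·B·CB·ACB·CB·ACB·B·CB·ACB·ACB·CB·ACB·B·CB·ACB·B·CB·ACB·CB·ACB·B·CB·ACB·ACB·CB·ACB·B·CB·ACB
    A ↦ B
    B ↦ ACB
    C ↦ CB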